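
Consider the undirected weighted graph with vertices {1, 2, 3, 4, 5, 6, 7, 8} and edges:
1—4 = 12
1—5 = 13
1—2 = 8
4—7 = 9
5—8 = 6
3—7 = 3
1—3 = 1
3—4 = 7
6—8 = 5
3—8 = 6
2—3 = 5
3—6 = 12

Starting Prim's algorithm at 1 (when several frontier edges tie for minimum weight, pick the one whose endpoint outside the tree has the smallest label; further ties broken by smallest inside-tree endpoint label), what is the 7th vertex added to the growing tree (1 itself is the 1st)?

5

Prim's algorithm from 1:
Step 1: cheapest edge leaving the tree is 1—3 (1); add 3.
Step 2: cheapest edge leaving the tree is 3—7 (3); add 7.
Step 3: cheapest edge leaving the tree is 2—3 (5); add 2.
Step 4: cheapest edge leaving the tree is 3—8 (6); add 8.
Step 5: cheapest edge leaving the tree is 6—8 (5); add 6.
Step 6: cheapest edge leaving the tree is 5—8 (6); add 5.
Step 7: cheapest edge leaving the tree is 3—4 (7); add 4.
Vertex order: 1, 3, 7, 2, 8, 6, 5, 4. The 7th vertex is 5.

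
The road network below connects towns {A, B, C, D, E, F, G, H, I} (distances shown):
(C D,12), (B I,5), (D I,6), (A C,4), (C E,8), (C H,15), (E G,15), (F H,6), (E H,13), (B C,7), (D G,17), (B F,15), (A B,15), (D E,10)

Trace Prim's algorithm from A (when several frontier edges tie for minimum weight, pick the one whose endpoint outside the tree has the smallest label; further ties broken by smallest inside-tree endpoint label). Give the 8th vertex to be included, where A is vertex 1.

Prim's algorithm from A:
Step 1: frontier [A C 4, A B 15] → take A C (4); add C.
Step 2: frontier [A B 15, B C 7, C E 8, C D 12, C H 15] → take B C (7); add B.
Step 3: frontier [B I 5, B F 15, C E 8, C D 12, C H 15] → take B I (5); add I.
Step 4: frontier [B F 15, C E 8, C D 12, C H 15, D I 6] → take D I (6); add D.
Step 5: frontier [B F 15, C E 8, C H 15, D E 10, D G 17] → take C E (8); add E.
Step 6: frontier [B F 15, C H 15, D G 17, E H 13, E G 15] → take E H (13); add H.
Step 7: frontier [B F 15, D G 17, E G 15, F H 6] → take F H (6); add F.
Step 8: frontier [D G 17, E G 15] → take E G (15); add G.
Vertex order: A, C, B, I, D, E, H, F, G. The 8th vertex is F.

F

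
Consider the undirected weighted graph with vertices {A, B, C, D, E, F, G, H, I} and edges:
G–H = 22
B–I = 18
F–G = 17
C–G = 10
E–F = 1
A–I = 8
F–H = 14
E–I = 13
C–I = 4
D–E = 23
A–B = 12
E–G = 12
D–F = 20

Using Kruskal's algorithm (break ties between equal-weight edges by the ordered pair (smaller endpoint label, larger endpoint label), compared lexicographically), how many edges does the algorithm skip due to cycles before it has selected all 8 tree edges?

Kruskal's algorithm — process edges by increasing weight (ties by edge label):
E–F (1): add — endpoints in different components.
C–I (4): add — endpoints in different components.
A–I (8): add — endpoints in different components.
C–G (10): add — endpoints in different components.
A–B (12): add — endpoints in different components.
E–G (12): add — endpoints in different components.
E–I (13): skip — E and I already connected.
F–H (14): add — endpoints in different components.
F–G (17): skip — F and G already connected.
B–I (18): skip — B and I already connected.
D–F (20): add — endpoints in different components.
Edges rejected before the tree was complete: 3.

3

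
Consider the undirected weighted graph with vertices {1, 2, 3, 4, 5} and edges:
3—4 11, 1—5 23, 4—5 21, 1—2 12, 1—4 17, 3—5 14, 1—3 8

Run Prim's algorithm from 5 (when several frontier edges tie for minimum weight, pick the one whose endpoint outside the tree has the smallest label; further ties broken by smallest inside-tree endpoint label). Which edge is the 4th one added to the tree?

1-2

Grow the tree from 5 using Prim:
Step 1: cheapest edge leaving the tree is 3—5 (14); add 3.
Step 2: cheapest edge leaving the tree is 1—3 (8); add 1.
Step 3: cheapest edge leaving the tree is 3—4 (11); add 4.
Step 4: cheapest edge leaving the tree is 1—2 (12); add 2.
The 4th edge added is 1—2.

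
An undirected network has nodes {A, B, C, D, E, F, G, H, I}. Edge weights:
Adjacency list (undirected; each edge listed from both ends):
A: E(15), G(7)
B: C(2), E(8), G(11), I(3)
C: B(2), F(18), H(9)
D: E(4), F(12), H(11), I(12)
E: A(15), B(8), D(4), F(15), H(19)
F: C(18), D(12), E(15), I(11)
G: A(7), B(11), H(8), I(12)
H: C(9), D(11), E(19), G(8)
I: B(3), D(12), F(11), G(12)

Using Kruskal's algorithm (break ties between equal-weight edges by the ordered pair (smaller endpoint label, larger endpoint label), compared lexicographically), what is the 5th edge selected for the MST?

Sort edges by weight, then run Kruskal:
B–C (2): add — endpoints in different components.
B–I (3): add — endpoints in different components.
D–E (4): add — endpoints in different components.
A–G (7): add — endpoints in different components.
B–E (8): add — endpoints in different components.
G–H (8): add — endpoints in different components.
C–H (9): add — endpoints in different components.
B–G (11): skip — B and G already connected.
D–H (11): skip — D and H already connected.
F–I (11): add — endpoints in different components.
The 5th edge added is B–E.

B-E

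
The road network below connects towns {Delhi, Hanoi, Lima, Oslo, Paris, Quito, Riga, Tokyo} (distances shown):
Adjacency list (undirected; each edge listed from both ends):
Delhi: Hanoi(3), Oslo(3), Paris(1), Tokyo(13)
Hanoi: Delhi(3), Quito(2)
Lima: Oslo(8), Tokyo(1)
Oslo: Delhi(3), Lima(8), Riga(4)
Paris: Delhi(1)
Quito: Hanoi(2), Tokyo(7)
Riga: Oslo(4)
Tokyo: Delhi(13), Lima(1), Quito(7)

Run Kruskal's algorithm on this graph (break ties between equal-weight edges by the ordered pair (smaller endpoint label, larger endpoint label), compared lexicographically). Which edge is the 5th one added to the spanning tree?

Kruskal's algorithm — process edges by increasing weight (ties by edge label):
Delhi—Paris (1): add — endpoints in different components.
Lima—Tokyo (1): add — endpoints in different components.
Hanoi—Quito (2): add — endpoints in different components.
Delhi—Hanoi (3): add — endpoints in different components.
Delhi—Oslo (3): add — endpoints in different components.
Oslo—Riga (4): add — endpoints in different components.
Quito—Tokyo (7): add — endpoints in different components.
The 5th edge added is Delhi—Oslo.

Delhi-Oslo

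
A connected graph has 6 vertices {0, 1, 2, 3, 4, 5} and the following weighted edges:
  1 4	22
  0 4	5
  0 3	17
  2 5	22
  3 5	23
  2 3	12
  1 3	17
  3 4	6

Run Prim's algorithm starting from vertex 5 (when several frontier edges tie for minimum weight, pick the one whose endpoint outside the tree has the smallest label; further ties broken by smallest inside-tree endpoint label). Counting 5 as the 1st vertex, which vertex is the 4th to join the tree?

4

Prim's algorithm from 5:
Step 1: cheapest edge leaving the tree is 2 5 (22); add 2.
Step 2: cheapest edge leaving the tree is 2 3 (12); add 3.
Step 3: cheapest edge leaving the tree is 3 4 (6); add 4.
Step 4: cheapest edge leaving the tree is 0 4 (5); add 0.
Step 5: cheapest edge leaving the tree is 1 3 (17); add 1.
Vertex order: 5, 2, 3, 4, 0, 1. The 4th vertex is 4.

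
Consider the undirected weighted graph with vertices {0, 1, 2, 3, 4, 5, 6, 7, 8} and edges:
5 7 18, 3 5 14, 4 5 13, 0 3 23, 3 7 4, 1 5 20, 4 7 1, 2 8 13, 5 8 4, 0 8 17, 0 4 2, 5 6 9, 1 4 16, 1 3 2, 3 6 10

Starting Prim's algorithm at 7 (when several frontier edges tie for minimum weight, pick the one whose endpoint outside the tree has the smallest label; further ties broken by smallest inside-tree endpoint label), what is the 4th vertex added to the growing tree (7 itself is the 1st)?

Prim's algorithm from 7:
Step 1: cheapest edge leaving the tree is 4 7 (1); add 4.
Step 2: cheapest edge leaving the tree is 0 4 (2); add 0.
Step 3: cheapest edge leaving the tree is 3 7 (4); add 3.
Step 4: cheapest edge leaving the tree is 1 3 (2); add 1.
Step 5: cheapest edge leaving the tree is 3 6 (10); add 6.
Step 6: cheapest edge leaving the tree is 5 6 (9); add 5.
Step 7: cheapest edge leaving the tree is 5 8 (4); add 8.
Step 8: cheapest edge leaving the tree is 2 8 (13); add 2.
Vertex order: 7, 4, 0, 3, 1, 6, 5, 8, 2. The 4th vertex is 3.

3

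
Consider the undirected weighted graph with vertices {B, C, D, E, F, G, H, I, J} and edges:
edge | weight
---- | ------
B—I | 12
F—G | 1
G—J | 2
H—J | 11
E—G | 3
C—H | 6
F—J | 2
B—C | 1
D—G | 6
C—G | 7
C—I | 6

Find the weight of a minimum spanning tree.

Kruskal: consider edges lightest-first.
B—C (1): add — endpoints in different components.
F—G (1): add — endpoints in different components.
F—J (2): add — endpoints in different components.
G—J (2): skip — G and J already connected.
E—G (3): add — endpoints in different components.
C—H (6): add — endpoints in different components.
C—I (6): add — endpoints in different components.
D—G (6): add — endpoints in different components.
C—G (7): add — endpoints in different components.
MST edges: B—C, F—G, F—J, E—G, C—H, C—I, D—G, C—G; total weight 1+1+2+3+6+6+6+7 = 32.

32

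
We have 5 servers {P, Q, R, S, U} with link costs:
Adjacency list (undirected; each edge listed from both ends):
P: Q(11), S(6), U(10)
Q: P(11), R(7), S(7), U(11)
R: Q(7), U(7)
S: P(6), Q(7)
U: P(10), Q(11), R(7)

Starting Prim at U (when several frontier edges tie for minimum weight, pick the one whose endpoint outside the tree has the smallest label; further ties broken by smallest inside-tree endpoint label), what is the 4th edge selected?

P-S

Prim's algorithm from U:
Step 1: frontier [R U 7, P U 10, Q U 11] → take R U (7); add R.
Step 2: frontier [Q R 7, P U 10, Q U 11] → take Q R (7); add Q.
Step 3: frontier [Q S 7, P Q 11, P U 10] → take Q S (7); add S.
Step 4: frontier [P Q 11, P S 6, P U 10] → take P S (6); add P.
The 4th edge added is P S.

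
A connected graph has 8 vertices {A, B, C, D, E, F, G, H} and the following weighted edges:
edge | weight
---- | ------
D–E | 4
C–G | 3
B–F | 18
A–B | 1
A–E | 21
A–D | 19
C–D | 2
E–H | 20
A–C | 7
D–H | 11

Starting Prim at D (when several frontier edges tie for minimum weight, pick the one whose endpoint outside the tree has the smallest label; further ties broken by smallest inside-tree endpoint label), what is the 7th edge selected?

B-F

Prim, starting at D.
Step 1: frontier [C–D 2, D–E 4, D–H 11, A–D 19] → take C–D (2); add C.
Step 2: frontier [C–G 3, A–C 7, D–E 4, D–H 11, A–D 19] → take C–G (3); add G.
Step 3: frontier [A–C 7, D–E 4, D–H 11, A–D 19] → take D–E (4); add E.
Step 4: frontier [A–C 7, D–H 11, A–D 19, E–H 20, A–E 21] → take A–C (7); add A.
Step 5: frontier [A–B 1, D–H 11, E–H 20] → take A–B (1); add B.
Step 6: frontier [B–F 18, D–H 11, E–H 20] → take D–H (11); add H.
Step 7: frontier [B–F 18] → take B–F (18); add F.
The 7th edge added is B–F.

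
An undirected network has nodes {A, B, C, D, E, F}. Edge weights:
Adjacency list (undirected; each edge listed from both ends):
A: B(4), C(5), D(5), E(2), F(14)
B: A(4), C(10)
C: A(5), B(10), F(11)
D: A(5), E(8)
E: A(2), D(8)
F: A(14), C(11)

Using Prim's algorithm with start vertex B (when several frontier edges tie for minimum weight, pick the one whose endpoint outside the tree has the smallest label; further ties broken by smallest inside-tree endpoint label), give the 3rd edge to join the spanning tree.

A-C

Grow the tree from B using Prim:
Step 1: frontier [A–B 4, B–C 10] → take A–B (4); add A.
Step 2: frontier [A–E 2, A–C 5, A–D 5, A–F 14, B–C 10] → take A–E (2); add E.
Step 3: frontier [A–C 5, A–D 5, A–F 14, B–C 10, D–E 8] → take A–C (5); add C.
Step 4: frontier [A–D 5, A–F 14, C–F 11, D–E 8] → take A–D (5); add D.
Step 5: frontier [A–F 14, C–F 11] → take C–F (11); add F.
The 3rd edge added is A–C.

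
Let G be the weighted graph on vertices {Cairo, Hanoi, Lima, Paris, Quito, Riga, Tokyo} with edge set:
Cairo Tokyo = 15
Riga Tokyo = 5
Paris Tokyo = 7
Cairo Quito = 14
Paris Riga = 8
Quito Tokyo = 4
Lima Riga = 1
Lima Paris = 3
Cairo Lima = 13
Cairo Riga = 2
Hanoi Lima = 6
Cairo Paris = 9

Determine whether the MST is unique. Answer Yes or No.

Kruskal's algorithm — process edges by increasing weight (ties by edge label):
Lima Riga (1): add — endpoints in different components.
Cairo Riga (2): add — endpoints in different components.
Lima Paris (3): add — endpoints in different components.
Quito Tokyo (4): add — endpoints in different components.
Riga Tokyo (5): add — endpoints in different components.
Hanoi Lima (6): add — endpoints in different components.
Every non-tree edge has weight strictly greater than the heaviest edge on the tree path between its endpoints, so the MST is unique.

Yes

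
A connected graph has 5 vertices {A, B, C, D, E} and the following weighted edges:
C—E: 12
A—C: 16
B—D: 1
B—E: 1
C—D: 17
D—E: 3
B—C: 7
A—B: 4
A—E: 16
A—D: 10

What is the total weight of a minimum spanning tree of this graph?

13

Kruskal's algorithm — process edges by increasing weight (ties by edge label):
B—D (1): add. Components now {A} {B,D} {C} {E}
B—E (1): add. Components now {A} {B,D,E} {C}
D—E (3): skip — D and E already connected.
A—B (4): add. Components now {A,B,D,E} {C}
B—C (7): add. Components now {A,B,C,D,E}
MST edges: B—D, B—E, A—B, B—C; total weight 1+1+4+7 = 13.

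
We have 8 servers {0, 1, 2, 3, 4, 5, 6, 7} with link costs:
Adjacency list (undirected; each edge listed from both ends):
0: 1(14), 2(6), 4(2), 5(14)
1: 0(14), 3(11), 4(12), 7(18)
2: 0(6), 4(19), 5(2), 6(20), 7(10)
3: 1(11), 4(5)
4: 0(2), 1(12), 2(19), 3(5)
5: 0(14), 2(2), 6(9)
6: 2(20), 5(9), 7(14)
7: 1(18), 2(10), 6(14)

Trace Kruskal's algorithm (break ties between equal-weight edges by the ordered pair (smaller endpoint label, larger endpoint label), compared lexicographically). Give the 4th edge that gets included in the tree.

0-2

Kruskal: consider edges lightest-first.
0—4 (2): add — endpoints in different components.
2—5 (2): add — endpoints in different components.
3—4 (5): add — endpoints in different components.
0—2 (6): add — endpoints in different components.
5—6 (9): add — endpoints in different components.
2—7 (10): add — endpoints in different components.
1—3 (11): add — endpoints in different components.
The 4th edge added is 0—2.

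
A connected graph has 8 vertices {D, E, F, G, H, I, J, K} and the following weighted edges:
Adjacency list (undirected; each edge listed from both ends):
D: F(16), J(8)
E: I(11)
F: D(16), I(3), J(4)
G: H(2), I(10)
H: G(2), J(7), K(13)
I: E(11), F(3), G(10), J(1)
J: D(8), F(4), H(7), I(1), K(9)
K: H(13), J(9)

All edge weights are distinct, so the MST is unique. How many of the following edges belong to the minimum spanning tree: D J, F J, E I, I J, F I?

4

Kruskal: consider edges lightest-first.
I J (1): add — endpoints in different components.
G H (2): add — endpoints in different components.
F I (3): add — endpoints in different components.
F J (4): skip — F and J already connected.
H J (7): add — endpoints in different components.
D J (8): add — endpoints in different components.
J K (9): add — endpoints in different components.
G I (10): skip — G and I already connected.
E I (11): add — endpoints in different components.
MST edge set: {I J, G H, F I, H J, D J, J K, E I}.
Of the listed edges, {D J, E I, I J, F I} are in the MST → 4.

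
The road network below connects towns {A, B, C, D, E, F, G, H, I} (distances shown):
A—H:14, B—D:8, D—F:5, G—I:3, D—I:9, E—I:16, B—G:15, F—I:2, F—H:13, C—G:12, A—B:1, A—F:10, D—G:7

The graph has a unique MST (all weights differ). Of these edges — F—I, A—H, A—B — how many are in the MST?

2

Sort edges by weight, then run Kruskal:
A—B (1): add — endpoints in different components.
F—I (2): add — endpoints in different components.
G—I (3): add — endpoints in different components.
D—F (5): add — endpoints in different components.
D—G (7): skip — D and G already connected.
B—D (8): add — endpoints in different components.
D—I (9): skip — D and I already connected.
A—F (10): skip — A and F already connected.
C—G (12): add — endpoints in different components.
F—H (13): add — endpoints in different components.
A—H (14): skip — A and H already connected.
B—G (15): skip — B and G already connected.
E—I (16): add — endpoints in different components.
MST edge set: {A—B, F—I, G—I, D—F, B—D, C—G, F—H, E—I}.
Of the listed edges, {F—I, A—B} are in the MST → 2.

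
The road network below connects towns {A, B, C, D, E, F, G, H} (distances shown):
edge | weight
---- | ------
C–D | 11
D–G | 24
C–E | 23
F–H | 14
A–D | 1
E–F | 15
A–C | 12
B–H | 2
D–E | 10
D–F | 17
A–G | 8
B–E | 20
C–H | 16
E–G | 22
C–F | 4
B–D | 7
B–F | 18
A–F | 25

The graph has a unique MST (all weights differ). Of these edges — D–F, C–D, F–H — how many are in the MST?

1

Kruskal: consider edges lightest-first.
A–D (1): add — endpoints in different components.
B–H (2): add — endpoints in different components.
C–F (4): add — endpoints in different components.
B–D (7): add — endpoints in different components.
A–G (8): add — endpoints in different components.
D–E (10): add — endpoints in different components.
C–D (11): add — endpoints in different components.
MST edge set: {A–D, B–H, C–F, B–D, A–G, D–E, C–D}.
Of the listed edges, {C–D} are in the MST → 1.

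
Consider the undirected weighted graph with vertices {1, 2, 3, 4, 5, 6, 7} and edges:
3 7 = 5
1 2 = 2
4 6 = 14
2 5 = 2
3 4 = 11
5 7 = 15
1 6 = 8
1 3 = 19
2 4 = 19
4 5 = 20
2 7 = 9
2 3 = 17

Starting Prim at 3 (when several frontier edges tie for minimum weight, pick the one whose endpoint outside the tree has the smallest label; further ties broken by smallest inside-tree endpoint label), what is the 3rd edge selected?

Prim's algorithm from 3:
Step 1: frontier [3 7 5, 3 4 11, 2 3 17, 1 3 19] → take 3 7 (5); add 7.
Step 2: frontier [3 4 11, 2 3 17, 1 3 19, 2 7 9, 5 7 15] → take 2 7 (9); add 2.
Step 3: frontier [1 2 2, 2 5 2, 2 4 19, 3 4 11, 1 3 19, 5 7 15] → take 1 2 (2); add 1.
Step 4: frontier [1 6 8, 2 5 2, 2 4 19, 3 4 11, 5 7 15] → take 2 5 (2); add 5.
Step 5: frontier [1 6 8, 2 4 19, 3 4 11, 4 5 20] → take 1 6 (8); add 6.
Step 6: frontier [2 4 19, 3 4 11, 4 5 20, 4 6 14] → take 3 4 (11); add 4.
The 3rd edge added is 1 2.

1-2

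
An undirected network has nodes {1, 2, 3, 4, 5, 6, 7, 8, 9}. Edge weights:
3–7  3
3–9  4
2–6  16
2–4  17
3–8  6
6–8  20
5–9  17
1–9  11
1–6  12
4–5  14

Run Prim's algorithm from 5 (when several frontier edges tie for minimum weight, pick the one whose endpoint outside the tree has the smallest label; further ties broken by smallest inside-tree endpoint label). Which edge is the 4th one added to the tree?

Prim, starting at 5.
Step 1: cheapest edge leaving the tree is 4–5 (14); add 4.
Step 2: cheapest edge leaving the tree is 2–4 (17); add 2.
Step 3: cheapest edge leaving the tree is 2–6 (16); add 6.
Step 4: cheapest edge leaving the tree is 1–6 (12); add 1.
Step 5: cheapest edge leaving the tree is 1–9 (11); add 9.
Step 6: cheapest edge leaving the tree is 3–9 (4); add 3.
Step 7: cheapest edge leaving the tree is 3–7 (3); add 7.
Step 8: cheapest edge leaving the tree is 3–8 (6); add 8.
The 4th edge added is 1–6.

1-6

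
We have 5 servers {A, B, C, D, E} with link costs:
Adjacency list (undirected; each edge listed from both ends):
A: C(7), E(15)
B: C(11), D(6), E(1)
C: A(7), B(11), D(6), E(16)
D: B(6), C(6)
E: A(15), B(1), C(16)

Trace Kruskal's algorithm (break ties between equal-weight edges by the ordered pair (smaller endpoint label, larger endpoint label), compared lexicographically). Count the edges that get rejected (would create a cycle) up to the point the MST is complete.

Kruskal's algorithm — process edges by increasing weight (ties by edge label):
B–E (1): add. Components now {A} {B,E} {C} {D}
B–D (6): add. Components now {A} {B,D,E} {C}
C–D (6): add. Components now {A} {B,C,D,E}
A–C (7): add. Components now {A,B,C,D,E}
Edges rejected before the tree was complete: 0.

0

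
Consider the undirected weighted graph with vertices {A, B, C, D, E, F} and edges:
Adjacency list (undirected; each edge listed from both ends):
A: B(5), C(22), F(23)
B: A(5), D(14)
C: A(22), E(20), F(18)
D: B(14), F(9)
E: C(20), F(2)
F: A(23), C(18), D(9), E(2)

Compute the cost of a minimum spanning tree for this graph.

48

Prim's algorithm from A:
Step 1: cheapest edge leaving the tree is A—B (5); add B.
Step 2: cheapest edge leaving the tree is B—D (14); add D.
Step 3: cheapest edge leaving the tree is D—F (9); add F.
Step 4: cheapest edge leaving the tree is E—F (2); add E.
Step 5: cheapest edge leaving the tree is C—F (18); add C.
MST edges: A—B, B—D, D—F, E—F, C—F; total weight 5+14+9+2+18 = 48.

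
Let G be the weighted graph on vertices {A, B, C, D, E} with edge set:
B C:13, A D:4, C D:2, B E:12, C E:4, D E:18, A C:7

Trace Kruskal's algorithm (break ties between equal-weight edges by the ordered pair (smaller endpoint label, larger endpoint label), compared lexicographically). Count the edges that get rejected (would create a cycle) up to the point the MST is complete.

1

Kruskal: consider edges lightest-first.
C D (2): add. Components now {A} {B} {C,D} {E}
A D (4): add. Components now {A,C,D} {B} {E}
C E (4): add. Components now {A,C,D,E} {B}
A C (7): skip — A and C already connected.
B E (12): add. Components now {A,B,C,D,E}
Edges rejected before the tree was complete: 1.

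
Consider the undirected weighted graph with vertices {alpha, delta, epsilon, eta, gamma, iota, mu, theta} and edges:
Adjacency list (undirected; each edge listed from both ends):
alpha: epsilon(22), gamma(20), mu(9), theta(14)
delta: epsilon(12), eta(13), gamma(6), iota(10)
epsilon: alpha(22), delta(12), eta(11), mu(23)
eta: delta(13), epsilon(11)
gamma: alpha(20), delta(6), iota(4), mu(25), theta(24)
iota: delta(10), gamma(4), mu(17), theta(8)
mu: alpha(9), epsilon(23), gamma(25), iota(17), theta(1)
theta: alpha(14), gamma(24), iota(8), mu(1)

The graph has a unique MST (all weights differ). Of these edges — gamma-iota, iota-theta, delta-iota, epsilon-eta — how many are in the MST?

3

Kruskal: consider edges lightest-first.
mu-theta (1): add — endpoints in different components.
gamma-iota (4): add — endpoints in different components.
delta-gamma (6): add — endpoints in different components.
iota-theta (8): add — endpoints in different components.
alpha-mu (9): add — endpoints in different components.
delta-iota (10): skip — delta and iota already connected.
epsilon-eta (11): add — endpoints in different components.
delta-epsilon (12): add — endpoints in different components.
MST edge set: {mu-theta, gamma-iota, delta-gamma, iota-theta, alpha-mu, epsilon-eta, delta-epsilon}.
Of the listed edges, {gamma-iota, iota-theta, epsilon-eta} are in the MST → 3.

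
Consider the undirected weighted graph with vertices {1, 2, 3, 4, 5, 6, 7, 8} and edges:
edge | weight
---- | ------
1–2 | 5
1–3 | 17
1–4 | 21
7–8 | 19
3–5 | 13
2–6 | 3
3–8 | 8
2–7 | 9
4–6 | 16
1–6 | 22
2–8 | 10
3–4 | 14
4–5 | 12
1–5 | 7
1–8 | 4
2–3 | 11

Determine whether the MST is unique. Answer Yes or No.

Sort edges by weight, then run Kruskal:
2–6 (3): add — endpoints in different components.
1–8 (4): add — endpoints in different components.
1–2 (5): add — endpoints in different components.
1–5 (7): add — endpoints in different components.
3–8 (8): add — endpoints in different components.
2–7 (9): add — endpoints in different components.
2–8 (10): skip — 2 and 8 already connected.
2–3 (11): skip — 2 and 3 already connected.
4–5 (12): add — endpoints in different components.
Every non-tree edge has weight strictly greater than the heaviest edge on the tree path between its endpoints, so the MST is unique.

Yes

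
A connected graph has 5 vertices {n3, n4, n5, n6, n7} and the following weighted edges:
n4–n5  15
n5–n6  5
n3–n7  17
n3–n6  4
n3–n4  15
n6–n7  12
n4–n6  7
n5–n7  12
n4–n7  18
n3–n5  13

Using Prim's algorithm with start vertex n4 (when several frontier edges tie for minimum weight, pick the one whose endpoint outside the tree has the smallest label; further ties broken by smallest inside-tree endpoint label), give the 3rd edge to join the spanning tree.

Prim's algorithm from n4:
Step 1: frontier [n4–n6 7, n3–n4 15, n4–n5 15, n4–n7 18] → take n4–n6 (7); add n6.
Step 2: frontier [n3–n4 15, n4–n5 15, n4–n7 18, n3–n6 4, n5–n6 5, n6–n7 12] → take n3–n6 (4); add n3.
Step 3: frontier [n3–n5 13, n3–n7 17, n4–n5 15, n4–n7 18, n5–n6 5, n6–n7 12] → take n5–n6 (5); add n5.
Step 4: frontier [n3–n7 17, n4–n7 18, n5–n7 12, n6–n7 12] → take n5–n7 (12); add n7.
The 3rd edge added is n5–n6.

n5-n6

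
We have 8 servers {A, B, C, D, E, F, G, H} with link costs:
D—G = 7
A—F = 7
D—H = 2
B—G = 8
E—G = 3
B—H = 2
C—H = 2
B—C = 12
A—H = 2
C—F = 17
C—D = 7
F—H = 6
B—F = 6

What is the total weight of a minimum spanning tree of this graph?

Grow the tree from H using Prim:
Step 1: frontier [A—H 2, B—H 2, C—H 2, D—H 2, F—H 6] → take A—H (2); add A.
Step 2: frontier [A—F 7, B—H 2, C—H 2, D—H 2, F—H 6] → take B—H (2); add B.
Step 3: frontier [A—F 7, B—F 6, B—G 8, B—C 12, C—H 2, D—H 2, F—H 6] → take C—H (2); add C.
Step 4: frontier [A—F 7, B—F 6, B—G 8, C—D 7, C—F 17, D—H 2, F—H 6] → take D—H (2); add D.
Step 5: frontier [A—F 7, B—F 6, B—G 8, C—F 17, D—G 7, F—H 6] → take B—F (6); add F.
Step 6: frontier [B—G 8, D—G 7] → take D—G (7); add G.
Step 7: frontier [E—G 3] → take E—G (3); add E.
MST edges: A—H, B—H, C—H, D—H, B—F, D—G, E—G; total weight 2+2+2+2+6+7+3 = 24.

24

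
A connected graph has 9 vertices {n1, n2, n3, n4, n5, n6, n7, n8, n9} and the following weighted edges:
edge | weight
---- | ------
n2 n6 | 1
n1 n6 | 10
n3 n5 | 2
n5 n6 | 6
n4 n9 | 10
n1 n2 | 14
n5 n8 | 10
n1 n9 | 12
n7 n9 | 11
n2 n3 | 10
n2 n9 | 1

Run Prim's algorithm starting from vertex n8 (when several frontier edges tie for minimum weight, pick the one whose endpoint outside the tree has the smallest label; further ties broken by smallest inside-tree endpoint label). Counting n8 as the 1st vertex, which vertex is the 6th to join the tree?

n9

Grow the tree from n8 using Prim:
Step 1: frontier [n5 n8 10] → take n5 n8 (10); add n5.
Step 2: frontier [n3 n5 2, n5 n6 6] → take n3 n5 (2); add n3.
Step 3: frontier [n2 n3 10, n5 n6 6] → take n5 n6 (6); add n6.
Step 4: frontier [n2 n3 10, n2 n6 1, n1 n6 10] → take n2 n6 (1); add n2.
Step 5: frontier [n2 n9 1, n1 n2 14, n1 n6 10] → take n2 n9 (1); add n9.
Step 6: frontier [n1 n2 14, n1 n6 10, n4 n9 10, n7 n9 11, n1 n9 12] → take n1 n6 (10); add n1.
Step 7: frontier [n4 n9 10, n7 n9 11] → take n4 n9 (10); add n4.
Step 8: frontier [n7 n9 11] → take n7 n9 (11); add n7.
Vertex order: n8, n5, n3, n6, n2, n9, n1, n4, n7. The 6th vertex is n9.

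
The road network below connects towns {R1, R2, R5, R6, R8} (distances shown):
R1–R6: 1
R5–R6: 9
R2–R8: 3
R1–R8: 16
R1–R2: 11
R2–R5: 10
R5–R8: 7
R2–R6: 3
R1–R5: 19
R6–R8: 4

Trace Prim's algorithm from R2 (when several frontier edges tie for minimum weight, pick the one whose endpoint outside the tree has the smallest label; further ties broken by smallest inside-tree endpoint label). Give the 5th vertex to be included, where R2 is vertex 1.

Grow the tree from R2 using Prim:
Step 1: cheapest edge leaving the tree is R2–R6 (3); add R6.
Step 2: cheapest edge leaving the tree is R1–R6 (1); add R1.
Step 3: cheapest edge leaving the tree is R2–R8 (3); add R8.
Step 4: cheapest edge leaving the tree is R5–R8 (7); add R5.
Vertex order: R2, R6, R1, R8, R5. The 5th vertex is R5.

R5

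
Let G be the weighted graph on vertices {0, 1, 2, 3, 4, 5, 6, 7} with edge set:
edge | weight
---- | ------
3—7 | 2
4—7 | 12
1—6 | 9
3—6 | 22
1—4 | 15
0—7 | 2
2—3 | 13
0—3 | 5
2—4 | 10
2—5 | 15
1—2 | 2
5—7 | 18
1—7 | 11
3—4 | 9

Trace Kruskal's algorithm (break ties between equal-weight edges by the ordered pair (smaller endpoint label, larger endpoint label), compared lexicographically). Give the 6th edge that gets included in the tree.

2-4

Kruskal's algorithm — process edges by increasing weight (ties by edge label):
0—7 (2): add — endpoints in different components.
1—2 (2): add — endpoints in different components.
3—7 (2): add — endpoints in different components.
0—3 (5): skip — 0 and 3 already connected.
1—6 (9): add — endpoints in different components.
3—4 (9): add — endpoints in different components.
2—4 (10): add — endpoints in different components.
1—7 (11): skip — 1 and 7 already connected.
4—7 (12): skip — 4 and 7 already connected.
2—3 (13): skip — 2 and 3 already connected.
1—4 (15): skip — 1 and 4 already connected.
2—5 (15): add — endpoints in different components.
The 6th edge added is 2—4.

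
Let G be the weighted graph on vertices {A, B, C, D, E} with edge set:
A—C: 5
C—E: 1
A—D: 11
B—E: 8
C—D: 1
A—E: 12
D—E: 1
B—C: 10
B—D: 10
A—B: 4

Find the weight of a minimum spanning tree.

Grow the tree from D using Prim:
Step 1: cheapest edge leaving the tree is C—D (1); add C.
Step 2: cheapest edge leaving the tree is C—E (1); add E.
Step 3: cheapest edge leaving the tree is A—C (5); add A.
Step 4: cheapest edge leaving the tree is A—B (4); add B.
MST edges: C—D, C—E, A—C, A—B; total weight 1+1+5+4 = 11.

11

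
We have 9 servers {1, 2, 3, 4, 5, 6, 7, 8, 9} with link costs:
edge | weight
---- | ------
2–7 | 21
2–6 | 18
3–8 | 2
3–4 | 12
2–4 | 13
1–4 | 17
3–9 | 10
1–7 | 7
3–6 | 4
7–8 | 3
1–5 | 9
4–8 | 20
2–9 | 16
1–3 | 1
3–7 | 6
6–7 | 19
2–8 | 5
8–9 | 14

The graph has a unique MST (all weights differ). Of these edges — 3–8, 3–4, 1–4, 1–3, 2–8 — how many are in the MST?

4

Kruskal: consider edges lightest-first.
1–3 (1): add — endpoints in different components.
3–8 (2): add — endpoints in different components.
7–8 (3): add — endpoints in different components.
3–6 (4): add — endpoints in different components.
2–8 (5): add — endpoints in different components.
3–7 (6): skip — 3 and 7 already connected.
1–7 (7): skip — 1 and 7 already connected.
1–5 (9): add — endpoints in different components.
3–9 (10): add — endpoints in different components.
3–4 (12): add — endpoints in different components.
MST edge set: {1–3, 3–8, 7–8, 3–6, 2–8, 1–5, 3–9, 3–4}.
Of the listed edges, {3–8, 3–4, 1–3, 2–8} are in the MST → 4.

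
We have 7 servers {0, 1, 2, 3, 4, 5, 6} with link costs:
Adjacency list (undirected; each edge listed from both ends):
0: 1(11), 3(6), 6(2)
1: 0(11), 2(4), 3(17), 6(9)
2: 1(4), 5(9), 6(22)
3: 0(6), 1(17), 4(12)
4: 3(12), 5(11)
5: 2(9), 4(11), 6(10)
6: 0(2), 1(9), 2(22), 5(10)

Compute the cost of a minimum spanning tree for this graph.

41

Prim's algorithm from 0:
Step 1: frontier [0-6 2, 0-3 6, 0-1 11] → take 0-6 (2); add 6.
Step 2: frontier [0-3 6, 0-1 11, 1-6 9, 5-6 10, 2-6 22] → take 0-3 (6); add 3.
Step 3: frontier [0-1 11, 3-4 12, 1-3 17, 1-6 9, 5-6 10, 2-6 22] → take 1-6 (9); add 1.
Step 4: frontier [1-2 4, 3-4 12, 5-6 10, 2-6 22] → take 1-2 (4); add 2.
Step 5: frontier [2-5 9, 3-4 12, 5-6 10] → take 2-5 (9); add 5.
Step 6: frontier [3-4 12, 4-5 11] → take 4-5 (11); add 4.
MST edges: 0-6, 0-3, 1-6, 1-2, 2-5, 4-5; total weight 2+6+9+4+9+11 = 41.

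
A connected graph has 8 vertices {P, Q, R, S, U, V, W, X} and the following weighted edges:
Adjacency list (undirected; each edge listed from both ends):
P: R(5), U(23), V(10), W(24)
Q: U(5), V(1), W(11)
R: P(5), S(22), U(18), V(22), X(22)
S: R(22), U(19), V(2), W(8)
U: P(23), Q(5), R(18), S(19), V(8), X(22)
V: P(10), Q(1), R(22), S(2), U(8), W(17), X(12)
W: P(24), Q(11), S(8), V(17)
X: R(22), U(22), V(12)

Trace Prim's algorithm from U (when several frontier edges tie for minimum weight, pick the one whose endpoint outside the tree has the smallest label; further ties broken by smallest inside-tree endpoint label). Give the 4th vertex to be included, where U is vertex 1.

Prim, starting at U.
Step 1: cheapest edge leaving the tree is Q U (5); add Q.
Step 2: cheapest edge leaving the tree is Q V (1); add V.
Step 3: cheapest edge leaving the tree is S V (2); add S.
Step 4: cheapest edge leaving the tree is S W (8); add W.
Step 5: cheapest edge leaving the tree is P V (10); add P.
Step 6: cheapest edge leaving the tree is P R (5); add R.
Step 7: cheapest edge leaving the tree is V X (12); add X.
Vertex order: U, Q, V, S, W, P, R, X. The 4th vertex is S.

S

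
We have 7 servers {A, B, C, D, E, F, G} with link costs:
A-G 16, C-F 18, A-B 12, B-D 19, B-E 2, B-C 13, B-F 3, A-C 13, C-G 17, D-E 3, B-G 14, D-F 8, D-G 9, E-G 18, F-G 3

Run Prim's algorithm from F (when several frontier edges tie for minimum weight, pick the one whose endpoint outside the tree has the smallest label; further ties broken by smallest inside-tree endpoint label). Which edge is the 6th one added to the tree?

A-C

Prim's algorithm from F:
Step 1: cheapest edge leaving the tree is B-F (3); add B.
Step 2: cheapest edge leaving the tree is B-E (2); add E.
Step 3: cheapest edge leaving the tree is D-E (3); add D.
Step 4: cheapest edge leaving the tree is F-G (3); add G.
Step 5: cheapest edge leaving the tree is A-B (12); add A.
Step 6: cheapest edge leaving the tree is A-C (13); add C.
The 6th edge added is A-C.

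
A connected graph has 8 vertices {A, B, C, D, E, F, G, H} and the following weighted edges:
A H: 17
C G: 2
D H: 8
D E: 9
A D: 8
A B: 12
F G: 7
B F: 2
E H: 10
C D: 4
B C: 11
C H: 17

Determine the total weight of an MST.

Sort edges by weight, then run Kruskal:
B F (2): add — endpoints in different components.
C G (2): add — endpoints in different components.
C D (4): add — endpoints in different components.
F G (7): add — endpoints in different components.
A D (8): add — endpoints in different components.
D H (8): add — endpoints in different components.
D E (9): add — endpoints in different components.
MST edges: B F, C G, C D, F G, A D, D H, D E; total weight 2+2+4+7+8+8+9 = 40.

40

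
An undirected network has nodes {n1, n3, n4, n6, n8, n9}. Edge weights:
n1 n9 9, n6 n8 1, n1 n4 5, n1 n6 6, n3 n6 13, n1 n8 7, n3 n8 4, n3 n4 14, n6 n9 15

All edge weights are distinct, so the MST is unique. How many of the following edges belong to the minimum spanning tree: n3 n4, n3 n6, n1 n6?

1

Kruskal's algorithm — process edges by increasing weight (ties by edge label):
n6 n8 (1): add. Components now {n3} {n4} {n6,n8} {n1} {n9}
n3 n8 (4): add. Components now {n3,n6,n8} {n4} {n1} {n9}
n1 n4 (5): add. Components now {n3,n6,n8} {n1,n4} {n9}
n1 n6 (6): add. Components now {n1,n3,n4,n6,n8} {n9}
n1 n8 (7): skip — n8 and n1 already connected.
n1 n9 (9): add. Components now {n1,n3,n4,n6,n8,n9}
MST edge set: {n6 n8, n3 n8, n1 n4, n1 n6, n1 n9}.
Of the listed edges, {n1 n6} are in the MST → 1.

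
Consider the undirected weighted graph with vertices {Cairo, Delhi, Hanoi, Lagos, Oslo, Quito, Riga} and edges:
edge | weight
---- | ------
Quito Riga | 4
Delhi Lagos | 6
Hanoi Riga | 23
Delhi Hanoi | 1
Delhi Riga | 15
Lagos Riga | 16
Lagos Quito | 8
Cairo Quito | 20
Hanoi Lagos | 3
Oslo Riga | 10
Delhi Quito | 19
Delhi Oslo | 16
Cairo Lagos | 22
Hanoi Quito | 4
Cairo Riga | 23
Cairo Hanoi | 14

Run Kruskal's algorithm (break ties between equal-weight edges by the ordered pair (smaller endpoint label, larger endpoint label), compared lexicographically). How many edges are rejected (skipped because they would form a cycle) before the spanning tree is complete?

Sort edges by weight, then run Kruskal:
Delhi Hanoi (1): add — endpoints in different components.
Hanoi Lagos (3): add — endpoints in different components.
Hanoi Quito (4): add — endpoints in different components.
Quito Riga (4): add — endpoints in different components.
Delhi Lagos (6): skip — Delhi and Lagos already connected.
Lagos Quito (8): skip — Quito and Lagos already connected.
Oslo Riga (10): add — endpoints in different components.
Cairo Hanoi (14): add — endpoints in different components.
Edges rejected before the tree was complete: 2.

2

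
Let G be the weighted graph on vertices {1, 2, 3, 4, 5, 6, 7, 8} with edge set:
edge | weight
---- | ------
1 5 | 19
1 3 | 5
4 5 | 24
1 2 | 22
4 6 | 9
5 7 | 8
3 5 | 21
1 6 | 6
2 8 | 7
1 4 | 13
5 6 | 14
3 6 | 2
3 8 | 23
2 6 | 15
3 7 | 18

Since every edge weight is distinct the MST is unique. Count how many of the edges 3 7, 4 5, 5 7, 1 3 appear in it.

2

Sort edges by weight, then run Kruskal:
3 6 (2): add — endpoints in different components.
1 3 (5): add — endpoints in different components.
1 6 (6): skip — 1 and 6 already connected.
2 8 (7): add — endpoints in different components.
5 7 (8): add — endpoints in different components.
4 6 (9): add — endpoints in different components.
1 4 (13): skip — 1 and 4 already connected.
5 6 (14): add — endpoints in different components.
2 6 (15): add — endpoints in different components.
MST edge set: {3 6, 1 3, 2 8, 5 7, 4 6, 5 6, 2 6}.
Of the listed edges, {5 7, 1 3} are in the MST → 2.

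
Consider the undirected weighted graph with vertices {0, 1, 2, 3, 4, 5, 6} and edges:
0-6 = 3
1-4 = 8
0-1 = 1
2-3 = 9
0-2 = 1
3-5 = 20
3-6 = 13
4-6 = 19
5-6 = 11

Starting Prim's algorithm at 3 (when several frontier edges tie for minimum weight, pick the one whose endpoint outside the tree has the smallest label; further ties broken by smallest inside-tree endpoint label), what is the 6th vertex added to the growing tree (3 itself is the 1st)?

4

Prim's algorithm from 3:
Step 1: frontier [2-3 9, 3-6 13, 3-5 20] → take 2-3 (9); add 2.
Step 2: frontier [0-2 1, 3-6 13, 3-5 20] → take 0-2 (1); add 0.
Step 3: frontier [0-1 1, 0-6 3, 3-6 13, 3-5 20] → take 0-1 (1); add 1.
Step 4: frontier [0-6 3, 1-4 8, 3-6 13, 3-5 20] → take 0-6 (3); add 6.
Step 5: frontier [1-4 8, 3-5 20, 5-6 11, 4-6 19] → take 1-4 (8); add 4.
Step 6: frontier [3-5 20, 5-6 11] → take 5-6 (11); add 5.
Vertex order: 3, 2, 0, 1, 6, 4, 5. The 6th vertex is 4.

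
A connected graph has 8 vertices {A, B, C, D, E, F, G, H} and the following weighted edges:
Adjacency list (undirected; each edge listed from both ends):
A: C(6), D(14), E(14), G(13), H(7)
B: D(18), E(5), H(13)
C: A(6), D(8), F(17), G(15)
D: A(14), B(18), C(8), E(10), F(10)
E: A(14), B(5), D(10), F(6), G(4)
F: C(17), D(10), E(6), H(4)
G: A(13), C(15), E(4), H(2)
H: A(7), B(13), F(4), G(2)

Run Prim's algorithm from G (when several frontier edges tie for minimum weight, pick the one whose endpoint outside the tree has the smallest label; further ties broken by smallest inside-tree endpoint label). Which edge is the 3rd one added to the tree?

F-H

Prim's algorithm from G:
Step 1: cheapest edge leaving the tree is G H (2); add H.
Step 2: cheapest edge leaving the tree is E G (4); add E.
Step 3: cheapest edge leaving the tree is F H (4); add F.
Step 4: cheapest edge leaving the tree is B E (5); add B.
Step 5: cheapest edge leaving the tree is A H (7); add A.
Step 6: cheapest edge leaving the tree is A C (6); add C.
Step 7: cheapest edge leaving the tree is C D (8); add D.
The 3rd edge added is F H.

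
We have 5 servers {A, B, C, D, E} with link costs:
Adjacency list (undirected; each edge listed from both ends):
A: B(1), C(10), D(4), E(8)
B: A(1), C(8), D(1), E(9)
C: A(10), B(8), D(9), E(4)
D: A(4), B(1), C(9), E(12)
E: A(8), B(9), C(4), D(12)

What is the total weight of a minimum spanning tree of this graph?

14

Sort edges by weight, then run Kruskal:
A—B (1): add. Components now {A,B} {C} {D} {E}
B—D (1): add. Components now {A,B,D} {C} {E}
A—D (4): skip — A and D already connected.
C—E (4): add. Components now {A,B,D} {C,E}
A—E (8): add. Components now {A,B,C,D,E}
MST edges: A—B, B—D, C—E, A—E; total weight 1+1+4+8 = 14.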